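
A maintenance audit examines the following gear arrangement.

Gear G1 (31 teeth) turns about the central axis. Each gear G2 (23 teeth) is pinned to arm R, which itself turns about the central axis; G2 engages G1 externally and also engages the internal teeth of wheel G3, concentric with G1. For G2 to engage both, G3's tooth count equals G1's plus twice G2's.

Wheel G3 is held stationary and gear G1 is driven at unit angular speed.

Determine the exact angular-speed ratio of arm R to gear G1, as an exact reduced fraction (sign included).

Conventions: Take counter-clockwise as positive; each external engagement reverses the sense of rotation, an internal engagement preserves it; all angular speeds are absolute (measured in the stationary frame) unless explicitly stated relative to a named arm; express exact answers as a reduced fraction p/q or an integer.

planetary set (31T centre, 23T on arm, 77T internal) — Willis relation
ring teeth: 31 + 2·23 = 77
31(ω_sun−ω_arm) = −77(ω_ring−ω_arm),  ω_ring = 0, ω_sun = 1
31(1−ω_arm) = −77(0−ω_arm)  ⇒  108·ω_arm = 31  ⇒  ω_arm = 31/108
ω_out/ω_in = 31/108

31/108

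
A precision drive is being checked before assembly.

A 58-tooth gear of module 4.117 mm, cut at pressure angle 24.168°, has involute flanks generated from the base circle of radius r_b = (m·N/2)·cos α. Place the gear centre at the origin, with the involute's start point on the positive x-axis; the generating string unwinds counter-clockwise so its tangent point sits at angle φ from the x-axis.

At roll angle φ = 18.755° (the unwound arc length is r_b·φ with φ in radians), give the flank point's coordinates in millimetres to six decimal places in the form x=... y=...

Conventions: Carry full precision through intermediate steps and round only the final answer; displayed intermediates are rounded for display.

x=114.608455 y=1.259915

class = single-mesh tooth geometry [base-circle involute, m = 4.117, 58T]
pitch radius r_p = m·N/2 = 4.117·58/2 = 119.393000
base radius r_b = r_p·cos α = 119.393000·cos 24.168° = 108.928074
roll angle φ = 18.755° = 0.32733650 rad
x = r_b·(cos φ + φ·sin φ) = 114.608455
y = r_b·(sin φ − φ·cos φ) = 1.259915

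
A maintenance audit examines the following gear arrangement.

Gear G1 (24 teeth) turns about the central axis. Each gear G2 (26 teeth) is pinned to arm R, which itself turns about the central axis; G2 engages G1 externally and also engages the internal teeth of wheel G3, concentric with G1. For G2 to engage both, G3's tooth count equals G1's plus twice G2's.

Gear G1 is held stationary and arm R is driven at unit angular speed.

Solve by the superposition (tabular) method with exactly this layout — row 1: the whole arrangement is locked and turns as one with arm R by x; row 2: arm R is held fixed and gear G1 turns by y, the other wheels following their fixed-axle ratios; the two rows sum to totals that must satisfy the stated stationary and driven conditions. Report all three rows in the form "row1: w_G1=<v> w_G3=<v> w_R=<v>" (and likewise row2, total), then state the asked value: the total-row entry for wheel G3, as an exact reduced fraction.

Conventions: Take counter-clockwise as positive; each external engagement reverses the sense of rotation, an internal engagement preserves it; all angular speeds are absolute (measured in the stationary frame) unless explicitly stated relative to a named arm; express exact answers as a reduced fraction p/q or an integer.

class = planetary set [G3 = 24+2·26 = 76; Willis about the carrier]
row 1 — lock + rotate with arm: ω_sun = ω_ring = ω_arm = x
row 2 (arm held, sun turns y): ω_ring = −(24/76)·y, ω_arm = 0
boundary: total ω_sun = x + y = 0 and total ω_arm = x = 1  ⇒  y = -1, x = 1
row 2 ring = −(24/76)·(-1) = 6/19
totals (row 1 + row 2): sun 1 + (-1) = 0, ring 1 + 6/19 = 25/19, arm 1 + 0 = 1
asked cell (total, ring) = 25/19

row1: w_G1=1 w_G3=1 w_R=1
row2: w_G1=-1 w_G3=6/19 w_R=0
total: w_G1=0 w_G3=25/19 w_R=1
asked value: 25/19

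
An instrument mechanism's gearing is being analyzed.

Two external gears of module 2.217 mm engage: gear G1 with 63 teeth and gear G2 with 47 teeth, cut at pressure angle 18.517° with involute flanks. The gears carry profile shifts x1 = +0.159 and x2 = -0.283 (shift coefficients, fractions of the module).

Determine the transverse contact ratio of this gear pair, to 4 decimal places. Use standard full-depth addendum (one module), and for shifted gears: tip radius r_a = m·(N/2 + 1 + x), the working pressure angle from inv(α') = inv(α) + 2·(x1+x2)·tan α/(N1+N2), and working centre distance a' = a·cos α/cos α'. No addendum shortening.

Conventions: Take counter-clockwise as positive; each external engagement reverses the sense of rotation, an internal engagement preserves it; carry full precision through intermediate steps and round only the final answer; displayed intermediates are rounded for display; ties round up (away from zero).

class = single-mesh tooth geometry [involute pair 63T × 47T, m = 2.217]
base radii: r_b1 = 66.220079, r_b2 = 49.402281
tip radii: r_a1 = 72.405003, r_a2 = 53.689089
inv(α') = inv(18.517°) + 2·(+0.159-0.283)·tan α/(63+47) = 0.01098755  ⇒  α' = 18.12237°
a' = a·cos α / cos α' = 121.9350·cos 18.517°/cos 18.12237° = 121.657246
action lengths: √(r_a1²−r_b1²) = 29.281148, √(r_a2²−r_b2²) = 21.022200
base pitch p_b = π·m·cos α = 6.604334
CR = (29.281148 + 21.022200 − 121.657246·sin 18.12237°)/6.604334 = 1.886967
contact ratio ≈ 1.8870

1.8870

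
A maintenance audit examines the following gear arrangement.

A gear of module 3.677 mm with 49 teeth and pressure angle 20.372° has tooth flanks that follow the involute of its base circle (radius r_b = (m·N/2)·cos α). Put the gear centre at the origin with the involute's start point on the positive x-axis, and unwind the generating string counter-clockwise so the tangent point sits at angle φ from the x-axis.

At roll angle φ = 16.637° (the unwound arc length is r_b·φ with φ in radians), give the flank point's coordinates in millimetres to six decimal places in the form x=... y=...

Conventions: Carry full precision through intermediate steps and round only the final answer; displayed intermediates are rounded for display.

x=87.937370 y=0.683406

single-mesh involute tooth geometry (49T wheel at module 3.677)
pitch radius r_p = m·N/2 = 3.677·49/2 = 90.086500
base radius r_b = r_p·cos α = 90.086500·cos 20.372° = 84.451790
roll angle φ = 16.637° = 0.29037043 rad
x = r_b·(cos φ + φ·sin φ) = 87.937370
y = r_b·(sin φ − φ·cos φ) = 0.683406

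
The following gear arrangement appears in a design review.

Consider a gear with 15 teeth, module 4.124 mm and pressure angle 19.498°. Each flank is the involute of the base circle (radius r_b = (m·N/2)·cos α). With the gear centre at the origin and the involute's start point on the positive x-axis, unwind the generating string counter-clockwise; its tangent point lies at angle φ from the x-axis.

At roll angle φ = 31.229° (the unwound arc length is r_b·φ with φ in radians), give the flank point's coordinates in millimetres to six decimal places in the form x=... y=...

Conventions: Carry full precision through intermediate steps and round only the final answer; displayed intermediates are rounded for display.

class = single-mesh tooth geometry [base-circle involute, m = 4.124, 15T]
pitch radius r_p = m·N/2 = 4.124·15/2 = 30.930000
base radius r_b = r_p·cos α = 30.930000·cos 19.498° = 29.156262
roll angle φ = 31.229° = 0.54504887 rad
x = r_b·(cos φ + φ·sin φ) = 33.170727
y = r_b·(sin φ − φ·cos φ) = 1.527424

x=33.170727 y=1.527424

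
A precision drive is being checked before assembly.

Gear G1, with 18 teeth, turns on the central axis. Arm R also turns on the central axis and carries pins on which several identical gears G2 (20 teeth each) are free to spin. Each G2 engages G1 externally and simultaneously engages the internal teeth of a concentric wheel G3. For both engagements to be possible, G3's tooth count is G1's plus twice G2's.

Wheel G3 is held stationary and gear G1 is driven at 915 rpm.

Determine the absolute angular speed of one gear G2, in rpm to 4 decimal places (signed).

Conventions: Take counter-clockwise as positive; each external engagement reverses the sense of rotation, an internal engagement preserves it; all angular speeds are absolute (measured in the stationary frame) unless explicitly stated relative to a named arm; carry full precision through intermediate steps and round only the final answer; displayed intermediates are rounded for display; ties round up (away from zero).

class = planetary set [G3 = 18+2·20 = 58; Willis about the carrier]
normalise by the input: solve with ω_sun = 1, then scale by 915 rpm
ring teeth: 18 + 2·20 = 58
18(ω_sun−ω_arm) = −58(ω_ring−ω_arm),  ω_ring = 0, ω_sun = 1
18(1−ω_arm) = −58(0−ω_arm)  ⇒  76·ω_arm = 18  ⇒  ω_arm = 9/38
sun–planet mesh: 18·(1−9/38) = −20·(ω_p−ω_arm)  ⇒  ω_p−ω_arm = -261/380
ω_p = 9/38 − 261/380 = -9/20
scale: ω_p = -9/20 × 915 rpm = -411.7500 rpm

-411.7500 rpm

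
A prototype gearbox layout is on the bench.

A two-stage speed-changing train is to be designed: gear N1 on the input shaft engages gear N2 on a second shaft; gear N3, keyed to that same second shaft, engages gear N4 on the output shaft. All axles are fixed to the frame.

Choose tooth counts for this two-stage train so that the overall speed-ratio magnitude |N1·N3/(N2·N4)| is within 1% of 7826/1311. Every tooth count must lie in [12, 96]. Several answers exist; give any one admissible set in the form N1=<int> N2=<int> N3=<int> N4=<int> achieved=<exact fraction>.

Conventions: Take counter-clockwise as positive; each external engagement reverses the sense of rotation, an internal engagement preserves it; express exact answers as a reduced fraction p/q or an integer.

N1=86 N2=19 N3=91 N4=69 achieved=7826/1311

topology: fixed-axis compound train — 2 stages, target 7826/1311
target = 7826/1311 in lowest terms: an exact hit needs N1·N3 = k·7826 and N2·N4 = k·1311 for one integer k, every count in [12, 96]; additionally prefer no 1:1 stage (N1 ≠ N2, N3 ≠ N4)
k = 1: N1·N3 = 7826 = 86·91, N2·N4 = 1311 = 19·69
achieved = 86·91/(19·69) = 7826/1311; |achieved − target| = 0 ≤ 3913/65550 ✓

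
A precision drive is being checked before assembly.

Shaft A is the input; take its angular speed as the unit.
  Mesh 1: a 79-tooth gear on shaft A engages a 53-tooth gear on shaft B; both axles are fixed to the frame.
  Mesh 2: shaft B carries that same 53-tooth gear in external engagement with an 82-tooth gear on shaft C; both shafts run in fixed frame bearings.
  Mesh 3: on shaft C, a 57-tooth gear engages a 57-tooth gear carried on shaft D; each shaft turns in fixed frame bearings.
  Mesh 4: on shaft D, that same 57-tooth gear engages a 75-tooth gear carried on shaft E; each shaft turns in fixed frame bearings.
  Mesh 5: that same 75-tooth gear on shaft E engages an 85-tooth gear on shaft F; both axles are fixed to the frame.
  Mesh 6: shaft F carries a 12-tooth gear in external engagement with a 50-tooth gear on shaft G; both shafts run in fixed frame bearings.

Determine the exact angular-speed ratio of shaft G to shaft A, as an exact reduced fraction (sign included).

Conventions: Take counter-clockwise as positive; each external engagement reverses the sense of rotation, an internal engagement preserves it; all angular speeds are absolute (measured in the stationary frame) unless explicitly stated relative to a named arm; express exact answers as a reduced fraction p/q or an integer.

class = fixed-axis compound train [6 meshes; 6 ratios multiply, 6 sense flips]
mesh 1 [79T→53T]: running ratio 79/53, sense −
mesh 2 [53T→82T]: running ratio 79/82, sense +
mesh 3 [57T→57T]: running ratio 79/82, sense −
mesh 4 [57T→75T]: running ratio 1501/2050, sense +
mesh 5 [75T→85T]: running ratio 4503/6970, sense −
mesh 6 [12T→50T]: running ratio 13509/87125, sense +
ω_out/ω_in = 13509/87125

13509/87125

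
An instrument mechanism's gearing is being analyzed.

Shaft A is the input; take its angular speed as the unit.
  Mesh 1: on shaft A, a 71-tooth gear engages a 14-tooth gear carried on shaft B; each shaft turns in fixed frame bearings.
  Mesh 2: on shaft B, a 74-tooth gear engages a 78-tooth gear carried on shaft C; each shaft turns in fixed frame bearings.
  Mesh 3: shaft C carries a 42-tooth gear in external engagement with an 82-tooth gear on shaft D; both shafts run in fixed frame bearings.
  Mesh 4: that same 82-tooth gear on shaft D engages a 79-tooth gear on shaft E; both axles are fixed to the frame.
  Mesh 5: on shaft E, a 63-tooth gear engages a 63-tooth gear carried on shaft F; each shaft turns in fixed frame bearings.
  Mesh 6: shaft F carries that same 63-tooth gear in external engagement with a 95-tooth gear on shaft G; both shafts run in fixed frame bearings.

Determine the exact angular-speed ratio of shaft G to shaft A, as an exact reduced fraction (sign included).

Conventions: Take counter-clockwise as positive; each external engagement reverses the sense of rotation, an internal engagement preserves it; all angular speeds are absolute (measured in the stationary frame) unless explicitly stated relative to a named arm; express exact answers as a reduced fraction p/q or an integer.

165501/97565

class = fixed-axis compound train [6 meshes; 6 ratios multiply, 6 sense flips]
mesh 1 [71T→14T]: running ratio 71/14, sense −
mesh 2 [74T→78T]: running ratio 2627/546, sense +
mesh 3 [42T→82T]: running ratio 2627/1066, sense −
mesh 4 [82T→79T]: running ratio 2627/1027, sense +
mesh 5 [63T→63T]: running ratio 2627/1027, sense −
mesh 6 [63T→95T]: running ratio 165501/97565, sense +
ω_out/ω_in = 165501/97565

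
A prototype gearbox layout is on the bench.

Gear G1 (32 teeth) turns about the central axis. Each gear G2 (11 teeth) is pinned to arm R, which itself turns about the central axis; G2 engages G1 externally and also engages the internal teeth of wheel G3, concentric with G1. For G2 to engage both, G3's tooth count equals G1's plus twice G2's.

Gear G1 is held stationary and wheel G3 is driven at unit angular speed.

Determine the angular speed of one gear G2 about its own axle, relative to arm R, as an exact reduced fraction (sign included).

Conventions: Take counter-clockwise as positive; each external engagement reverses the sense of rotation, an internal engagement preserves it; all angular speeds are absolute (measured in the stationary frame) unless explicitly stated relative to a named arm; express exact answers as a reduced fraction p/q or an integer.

864/473

planetary set (32T centre, 11T on arm, 54T internal) — Willis relation
ring teeth: 32 + 2·11 = 54
32(ω_sun−ω_arm) = −54(ω_ring−ω_arm),  ω_sun = 0, ω_ring = 1
32(0−ω_arm) = −54(1−ω_arm)  ⇒  86·ω_arm = 54  ⇒  ω_arm = 27/43
sun–planet mesh: 32·(0−27/43) = −11·(ω_p−ω_arm)  ⇒  ω_p−ω_arm = 864/473
exact speed ratio = 864/473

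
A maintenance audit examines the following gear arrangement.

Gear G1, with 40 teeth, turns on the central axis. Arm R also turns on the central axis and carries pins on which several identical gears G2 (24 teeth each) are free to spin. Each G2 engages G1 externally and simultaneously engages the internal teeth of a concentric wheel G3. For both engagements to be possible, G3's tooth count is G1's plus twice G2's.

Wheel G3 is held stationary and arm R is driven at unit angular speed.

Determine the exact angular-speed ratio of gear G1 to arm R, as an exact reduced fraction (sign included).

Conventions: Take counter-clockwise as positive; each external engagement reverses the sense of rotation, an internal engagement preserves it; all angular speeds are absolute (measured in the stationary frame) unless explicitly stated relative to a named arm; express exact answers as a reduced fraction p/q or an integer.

16/5

class = planetary set [G3 = 40+2·24 = 88; Willis about the carrier]
ring teeth: 40 + 2·24 = 88
40(ω_sun−ω_arm) = −88(ω_ring−ω_arm),  ω_ring = 0, ω_arm = 1
ω_sun = 1 − (88/40)(0−1) = 16/5
ω_out/ω_in = 16/5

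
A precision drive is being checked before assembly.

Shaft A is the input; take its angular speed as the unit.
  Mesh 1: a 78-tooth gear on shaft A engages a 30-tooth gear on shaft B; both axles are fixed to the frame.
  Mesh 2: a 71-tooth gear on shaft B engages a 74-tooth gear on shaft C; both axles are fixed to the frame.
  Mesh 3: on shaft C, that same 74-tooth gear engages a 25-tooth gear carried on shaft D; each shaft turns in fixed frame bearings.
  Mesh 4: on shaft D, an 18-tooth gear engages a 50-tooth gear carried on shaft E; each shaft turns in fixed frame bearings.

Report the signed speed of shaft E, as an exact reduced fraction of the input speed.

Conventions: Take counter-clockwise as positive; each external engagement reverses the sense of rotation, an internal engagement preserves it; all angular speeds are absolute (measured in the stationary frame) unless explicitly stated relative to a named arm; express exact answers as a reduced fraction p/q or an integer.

8307/3125

4-mesh fixed-axis compound train (all bearings frame-fixed)
mesh 1 [78T→30T]: |ω|/ω_in = 1×78/30 = 13/5, sense flips to −
mesh 2 [71T→74T]: |ω|/ω_in = (13/5)×71/74 = 923/370, sense flips to +
mesh 3 [74T→25T]: |ω|/ω_in = (923/370)×74/25 = 923/125, sense flips to −
mesh 4 [18T→50T]: |ω|/ω_in = (923/125)×18/50 = 8307/3125, sense flips to +
signed output speed (× input speed) = 8307/3125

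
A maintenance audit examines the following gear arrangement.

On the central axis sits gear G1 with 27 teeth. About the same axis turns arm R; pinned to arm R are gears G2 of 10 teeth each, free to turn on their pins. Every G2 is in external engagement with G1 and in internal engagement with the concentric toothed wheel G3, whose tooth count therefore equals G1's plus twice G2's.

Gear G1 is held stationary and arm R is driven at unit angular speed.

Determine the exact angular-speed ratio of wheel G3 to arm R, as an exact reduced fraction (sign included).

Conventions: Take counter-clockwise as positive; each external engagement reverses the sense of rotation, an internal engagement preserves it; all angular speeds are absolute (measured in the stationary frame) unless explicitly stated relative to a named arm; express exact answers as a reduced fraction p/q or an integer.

class = planetary set [G3 = 27+2·10 = 47; Willis about the carrier]
ring teeth: 27 + 2·10 = 47
27(ω_sun−ω_arm) = −47(ω_ring−ω_arm),  ω_sun = 0, ω_arm = 1
ω_ring = 1 − (27/47)(0−1) = 74/47
ω_out/ω_in = 74/47

74/47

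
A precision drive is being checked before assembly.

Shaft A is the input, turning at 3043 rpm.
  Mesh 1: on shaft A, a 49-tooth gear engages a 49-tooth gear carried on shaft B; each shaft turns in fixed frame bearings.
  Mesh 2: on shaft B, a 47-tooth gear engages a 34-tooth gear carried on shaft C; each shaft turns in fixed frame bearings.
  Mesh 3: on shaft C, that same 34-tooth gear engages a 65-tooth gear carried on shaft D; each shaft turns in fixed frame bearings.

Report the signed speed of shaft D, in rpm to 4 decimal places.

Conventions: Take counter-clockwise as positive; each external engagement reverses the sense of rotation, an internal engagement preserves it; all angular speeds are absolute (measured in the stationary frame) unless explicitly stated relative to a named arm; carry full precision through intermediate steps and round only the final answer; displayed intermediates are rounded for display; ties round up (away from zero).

topology: fixed-axis compound train — 3 meshes, A→D
mesh 1 [49T→49T]: ω = 3043.0000×49/49 = 3043.0000 rpm, sense flips to −
mesh 2 [47T→34T]: ω = 3043.0000×47/34 = 4206.5000 rpm, sense flips to +
mesh 3 [34T→65T]: ω = 4206.5000×34/65 = 2200.3231 rpm, sense flips to −
signed output speed = -2200.3231 rpm

-2200.3231 rpm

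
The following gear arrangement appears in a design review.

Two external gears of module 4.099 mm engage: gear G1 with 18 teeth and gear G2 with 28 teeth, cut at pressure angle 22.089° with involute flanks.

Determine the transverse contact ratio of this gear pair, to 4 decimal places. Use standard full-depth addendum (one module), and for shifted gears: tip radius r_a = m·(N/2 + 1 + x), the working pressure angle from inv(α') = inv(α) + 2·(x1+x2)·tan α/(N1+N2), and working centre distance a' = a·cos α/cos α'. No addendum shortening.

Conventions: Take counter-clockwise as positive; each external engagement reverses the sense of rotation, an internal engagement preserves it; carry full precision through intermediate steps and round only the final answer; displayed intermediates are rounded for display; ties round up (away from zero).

1.5117

topology: single-mesh involute geometry — m = 4.099, 18T/28T pair
base radii: r_b1 = 34.183232, r_b2 = 53.173916
tip radii: r_a1 = 40.990000, r_a2 = 61.485000
no profile shift: α' = α, a' = a
action lengths: √(r_a1²−r_b1²) = 22.620494, √(r_a2²−r_b2²) = 30.869724
base pitch p_b = π·m·cos α = 11.932199
CR = (22.620494 + 30.869724 − 94.277000·sin 22.08900°)/11.932199 = 1.511682
contact ratio ≈ 1.5117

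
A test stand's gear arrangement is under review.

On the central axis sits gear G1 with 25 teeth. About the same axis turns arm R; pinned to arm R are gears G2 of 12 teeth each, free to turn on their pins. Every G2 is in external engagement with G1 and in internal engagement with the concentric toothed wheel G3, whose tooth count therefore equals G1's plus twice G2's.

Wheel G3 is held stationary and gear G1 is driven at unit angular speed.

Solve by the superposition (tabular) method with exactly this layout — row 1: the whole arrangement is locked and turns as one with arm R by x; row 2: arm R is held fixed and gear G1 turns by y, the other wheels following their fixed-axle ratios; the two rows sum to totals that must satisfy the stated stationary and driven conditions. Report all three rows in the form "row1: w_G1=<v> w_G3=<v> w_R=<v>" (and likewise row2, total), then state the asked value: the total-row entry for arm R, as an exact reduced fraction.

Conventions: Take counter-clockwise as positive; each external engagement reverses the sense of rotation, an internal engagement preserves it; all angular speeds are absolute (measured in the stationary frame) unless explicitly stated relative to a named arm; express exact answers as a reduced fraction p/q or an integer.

row1: w_G1=25/74 w_G3=25/74 w_R=25/74
row2: w_G1=49/74 w_G3=-25/74 w_R=0
total: w_G1=1 w_G3=0 w_R=25/74
asked value: 25/74

planetary set (25T centre, 12T on arm, 49T internal) — Willis relation
row 1 — lock + rotate with arm: ω_sun = ω_ring = ω_arm = x
row 2 — arm fixed, fixed-axis ratios: sun y, ring −(25/49)·y, arm 0
boundary: total ω_ring = x − (25/49)·y = 0 and total ω_sun = x + y = 1  ⇒  y = 49/74, x = 25/74
row 2 ring = −(25/49)·49/74 = -25/74
totals (row 1 + row 2): sun 25/74 + 49/74 = 1, ring 25/74 + (-25/74) = 0, arm 25/74 + 0 = 25/74
asked cell (total, arm) = 25/74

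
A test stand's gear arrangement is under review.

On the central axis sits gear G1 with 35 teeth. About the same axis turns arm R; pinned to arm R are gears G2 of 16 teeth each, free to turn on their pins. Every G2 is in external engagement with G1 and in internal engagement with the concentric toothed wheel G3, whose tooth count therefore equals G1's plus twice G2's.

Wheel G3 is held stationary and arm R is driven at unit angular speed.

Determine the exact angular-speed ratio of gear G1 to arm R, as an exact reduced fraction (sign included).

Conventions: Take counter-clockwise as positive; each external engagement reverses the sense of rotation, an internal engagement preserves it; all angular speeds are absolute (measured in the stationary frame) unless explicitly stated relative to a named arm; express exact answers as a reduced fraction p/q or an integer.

102/35

topology: planetary set — G1 35T / G2 16T / G3 67T, arm = carrier (Willis)
ring teeth: 35 + 2·16 = 67
35(ω_sun−ω_arm) = −67(ω_ring−ω_arm),  ω_ring = 0, ω_arm = 1
ω_sun = 1 − (67/35)(0−1) = 102/35
ω_out/ω_in = 102/35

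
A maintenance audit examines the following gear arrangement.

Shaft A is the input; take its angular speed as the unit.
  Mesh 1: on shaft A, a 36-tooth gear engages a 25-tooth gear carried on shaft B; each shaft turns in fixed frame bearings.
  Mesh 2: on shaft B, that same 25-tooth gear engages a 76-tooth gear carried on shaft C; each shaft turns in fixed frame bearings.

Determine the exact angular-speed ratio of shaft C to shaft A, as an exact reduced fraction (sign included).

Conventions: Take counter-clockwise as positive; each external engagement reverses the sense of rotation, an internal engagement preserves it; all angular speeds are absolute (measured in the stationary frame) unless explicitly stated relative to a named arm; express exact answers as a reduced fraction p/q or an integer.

9/19

class = fixed-axis compound train [2 meshes; 2 ratios multiply, 2 sense flips]
mesh 1 [36T→25T]: running ratio 36/25, sense −
mesh 2 [25T→76T]: running ratio 9/19, sense +
ω_out/ω_in = 9/19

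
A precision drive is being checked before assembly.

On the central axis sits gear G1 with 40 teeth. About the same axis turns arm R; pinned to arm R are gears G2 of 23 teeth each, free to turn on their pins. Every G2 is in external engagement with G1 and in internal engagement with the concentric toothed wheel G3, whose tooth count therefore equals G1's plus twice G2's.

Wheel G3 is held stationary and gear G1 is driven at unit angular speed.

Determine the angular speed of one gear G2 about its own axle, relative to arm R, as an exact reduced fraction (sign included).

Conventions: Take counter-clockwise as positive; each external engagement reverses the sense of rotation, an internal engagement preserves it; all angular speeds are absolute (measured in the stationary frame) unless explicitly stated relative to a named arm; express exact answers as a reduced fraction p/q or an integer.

planetary set (40T centre, 23T on arm, 86T internal) — Willis relation
ring teeth: 40 + 2·23 = 86
40(ω_sun−ω_arm) = −86(ω_ring−ω_arm),  ω_ring = 0, ω_sun = 1
40(1−ω_arm) = −86(0−ω_arm)  ⇒  126·ω_arm = 40  ⇒  ω_arm = 20/63
sun–planet mesh: 40·(1−20/63) = −23·(ω_p−ω_arm)  ⇒  ω_p−ω_arm = -1720/1449
exact speed ratio = -1720/1449

-1720/1449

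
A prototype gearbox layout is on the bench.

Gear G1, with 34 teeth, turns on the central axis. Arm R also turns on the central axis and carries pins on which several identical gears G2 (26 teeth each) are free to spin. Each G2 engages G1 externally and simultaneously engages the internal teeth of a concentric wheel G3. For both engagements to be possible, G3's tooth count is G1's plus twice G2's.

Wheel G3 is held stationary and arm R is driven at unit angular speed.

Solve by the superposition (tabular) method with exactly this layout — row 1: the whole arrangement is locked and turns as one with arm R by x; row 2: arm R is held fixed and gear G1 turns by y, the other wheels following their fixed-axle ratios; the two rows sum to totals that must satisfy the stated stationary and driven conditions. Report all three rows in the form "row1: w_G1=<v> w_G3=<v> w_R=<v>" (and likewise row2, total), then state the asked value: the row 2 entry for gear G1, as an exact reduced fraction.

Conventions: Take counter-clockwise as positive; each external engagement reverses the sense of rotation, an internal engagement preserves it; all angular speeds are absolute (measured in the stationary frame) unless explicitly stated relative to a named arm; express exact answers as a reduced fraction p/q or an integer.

recognized (axles ride arm R): planetary set, 34/26/86 teeth
row 1 — lock + rotate with arm: ω_sun = ω_ring = ω_arm = x
row 2: sun turns y, ring = −(34/86)·y, arm 0
boundary: total ω_ring = x − (34/86)·y = 0 and total ω_arm = x = 1  ⇒  y = 43/17, x = 1
row 2 ring = −(34/86)·43/17 = -1
totals (row 1 + row 2): sun 1 + 43/17 = 60/17, ring 1 + (-1) = 0, arm 1 + 0 = 1
asked cell (row2, sun) = 43/17

row1: w_G1=1 w_G3=1 w_R=1
row2: w_G1=43/17 w_G3=-1 w_R=0
total: w_G1=60/17 w_G3=0 w_R=1
asked value: 43/17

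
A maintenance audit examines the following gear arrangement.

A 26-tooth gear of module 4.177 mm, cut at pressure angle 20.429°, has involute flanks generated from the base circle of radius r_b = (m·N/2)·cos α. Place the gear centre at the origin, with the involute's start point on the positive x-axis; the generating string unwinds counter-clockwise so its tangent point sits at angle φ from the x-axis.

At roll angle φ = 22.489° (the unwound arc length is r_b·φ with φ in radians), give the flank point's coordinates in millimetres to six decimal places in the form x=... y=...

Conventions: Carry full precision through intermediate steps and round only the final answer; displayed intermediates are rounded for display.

x=54.655854 y=1.009978

recognized (one wheel, involute flank): single-mesh tooth geometry, m = 4.177, N = 26
pitch radius r_p = m·N/2 = 4.177·26/2 = 54.301000
base radius r_b = r_p·cos α = 54.301000·cos 20.429° = 50.885763
roll angle φ = 22.489° = 0.39250710 rad
x = r_b·(cos φ + φ·sin φ) = 54.655854
y = r_b·(sin φ − φ·cos φ) = 1.009978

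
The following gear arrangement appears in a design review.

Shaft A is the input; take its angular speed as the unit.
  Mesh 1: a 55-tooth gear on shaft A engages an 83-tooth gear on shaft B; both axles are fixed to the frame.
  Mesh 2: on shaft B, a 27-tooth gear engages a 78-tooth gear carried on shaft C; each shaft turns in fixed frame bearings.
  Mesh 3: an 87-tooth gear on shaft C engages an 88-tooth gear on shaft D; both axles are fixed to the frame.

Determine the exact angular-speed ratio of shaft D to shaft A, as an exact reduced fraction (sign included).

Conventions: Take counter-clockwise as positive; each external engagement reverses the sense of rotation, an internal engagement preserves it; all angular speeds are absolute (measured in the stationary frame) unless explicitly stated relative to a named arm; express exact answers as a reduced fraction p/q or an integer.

class = fixed-axis compound train [3 meshes; 3 ratios multiply, 3 sense flips]
mesh 1 [55T→83T]: running ratio 55/83, sense −
mesh 2 [27T→78T]: running ratio 495/2158, sense +
mesh 3 [87T→88T]: running ratio 3915/17264, sense −
ω_out/ω_in = -3915/17264

-3915/17264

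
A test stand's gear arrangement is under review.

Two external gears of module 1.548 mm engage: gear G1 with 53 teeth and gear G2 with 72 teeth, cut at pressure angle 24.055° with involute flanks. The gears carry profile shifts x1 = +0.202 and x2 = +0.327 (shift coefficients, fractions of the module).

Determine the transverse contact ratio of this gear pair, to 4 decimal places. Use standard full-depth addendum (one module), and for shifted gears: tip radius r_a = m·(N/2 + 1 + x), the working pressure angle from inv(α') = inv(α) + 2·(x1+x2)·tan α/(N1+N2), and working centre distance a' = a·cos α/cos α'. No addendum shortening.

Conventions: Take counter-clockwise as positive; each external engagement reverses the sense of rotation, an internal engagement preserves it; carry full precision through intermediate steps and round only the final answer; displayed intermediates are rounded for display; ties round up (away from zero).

1.5489

topology: single-mesh involute geometry — m = 1.548, 53T/72T pair
base radii: r_b1 = 37.459428, r_b2 = 50.888279
tip radii: r_a1 = 42.882696, r_a2 = 57.782196
inv(α') = inv(24.055°) + 2·(+0.202+0.327)·tan α/(53+72) = 0.03031860  ⇒  α' = 25.09008°
a' = a·cos α / cos α' = 96.7500·cos 24.055°/cos 25.09008° = 97.552545
action lengths: √(r_a1²−r_b1²) = 20.873832, √(r_a2²−r_b2²) = 27.370882
base pitch p_b = π·m·cos α = 4.440840
CR = (20.873832 + 27.370882 − 97.552545·sin 25.09008°)/4.440840 = 1.548870
contact ratio ≈ 1.5489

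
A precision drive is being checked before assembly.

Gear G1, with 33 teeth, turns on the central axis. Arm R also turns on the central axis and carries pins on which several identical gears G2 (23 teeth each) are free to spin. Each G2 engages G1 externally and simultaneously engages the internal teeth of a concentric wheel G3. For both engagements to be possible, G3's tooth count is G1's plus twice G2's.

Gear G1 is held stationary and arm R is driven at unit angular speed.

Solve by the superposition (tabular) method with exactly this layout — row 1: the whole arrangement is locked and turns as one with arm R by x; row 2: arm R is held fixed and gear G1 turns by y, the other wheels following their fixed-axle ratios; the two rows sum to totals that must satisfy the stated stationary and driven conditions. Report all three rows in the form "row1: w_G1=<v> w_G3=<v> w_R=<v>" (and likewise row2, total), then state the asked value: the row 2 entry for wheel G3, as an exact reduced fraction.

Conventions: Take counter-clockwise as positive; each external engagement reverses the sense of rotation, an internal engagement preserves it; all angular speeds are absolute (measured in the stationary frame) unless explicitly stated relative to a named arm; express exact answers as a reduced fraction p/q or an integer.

class = planetary set [G3 = 33+2·23 = 79; Willis about the carrier]
superposition row 1 [locked train]: every member turns x
superposition row 2 [arm held]: sun y, ring −(33/79)·y, arm 0
boundary: total ω_sun = x + y = 0 and total ω_arm = x = 1  ⇒  y = -1, x = 1
row 2 ring = −(33/79)·(-1) = 33/79
totals (row 1 + row 2): sun 1 + (-1) = 0, ring 1 + 33/79 = 112/79, arm 1 + 0 = 1
asked cell (row2, ring) = 33/79

row1: w_G1=1 w_G3=1 w_R=1
row2: w_G1=-1 w_G3=33/79 w_R=0
total: w_G1=0 w_G3=112/79 w_R=1
asked value: 33/79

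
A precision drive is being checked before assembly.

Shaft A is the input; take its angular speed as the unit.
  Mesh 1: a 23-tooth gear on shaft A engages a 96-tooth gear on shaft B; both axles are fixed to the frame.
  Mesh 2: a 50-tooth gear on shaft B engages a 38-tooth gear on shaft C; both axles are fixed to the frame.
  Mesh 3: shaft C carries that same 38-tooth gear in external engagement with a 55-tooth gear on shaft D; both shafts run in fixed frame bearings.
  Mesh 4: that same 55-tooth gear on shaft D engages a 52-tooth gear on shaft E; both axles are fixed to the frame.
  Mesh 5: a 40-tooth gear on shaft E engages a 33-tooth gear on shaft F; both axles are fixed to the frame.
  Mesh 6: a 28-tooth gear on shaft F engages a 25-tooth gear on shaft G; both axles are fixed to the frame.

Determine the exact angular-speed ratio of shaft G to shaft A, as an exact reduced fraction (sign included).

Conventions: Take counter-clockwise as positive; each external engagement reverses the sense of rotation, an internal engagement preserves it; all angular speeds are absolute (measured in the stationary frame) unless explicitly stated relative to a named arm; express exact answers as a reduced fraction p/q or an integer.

class = fixed-axis compound train [6 meshes; 6 ratios multiply, 6 sense flips]
mesh 1 [23T→96T]: running ratio 23/96, sense −
mesh 2 [50T→38T]: running ratio 575/1824, sense +
mesh 3 [38T→55T]: running ratio 115/528, sense −
mesh 4 [55T→52T]: running ratio 575/2496, sense +
mesh 5 [40T→33T]: running ratio 2875/10296, sense −
mesh 6 [28T→25T]: running ratio 805/2574, sense +
ω_out/ω_in = 805/2574

805/2574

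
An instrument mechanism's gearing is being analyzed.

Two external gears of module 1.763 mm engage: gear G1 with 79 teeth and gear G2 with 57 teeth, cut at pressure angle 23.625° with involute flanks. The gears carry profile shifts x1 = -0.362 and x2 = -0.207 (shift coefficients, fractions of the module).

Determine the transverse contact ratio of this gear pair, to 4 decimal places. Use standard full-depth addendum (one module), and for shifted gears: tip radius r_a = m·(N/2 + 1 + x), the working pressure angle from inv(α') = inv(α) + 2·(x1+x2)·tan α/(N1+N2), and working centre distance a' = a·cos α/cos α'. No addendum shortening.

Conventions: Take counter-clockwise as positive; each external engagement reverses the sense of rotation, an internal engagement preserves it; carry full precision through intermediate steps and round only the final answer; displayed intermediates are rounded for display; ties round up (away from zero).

1.6934

recognized (one external pair, fixed centres): single-mesh tooth geometry, m = 1.763, N1 = 79, N2 = 57
base radii: r_b1 = 63.801955, r_b2 = 46.034322
tip radii: r_a1 = 70.763294, r_a2 = 51.643559
inv(α') = inv(23.625°) + 2·(-0.362-0.207)·tan α/(79+57) = 0.02141485  ⇒  α' = 22.46668°
a' = a·cos α / cos α' = 119.8840·cos 23.625°/cos 22.46668° = 118.857315
action lengths: √(r_a1²−r_b1²) = 30.606442, √(r_a2²−r_b2²) = 23.407229
base pitch p_b = π·m·cos α = 5.074424
CR = (30.606442 + 23.407229 − 118.857315·sin 22.46668°)/5.074424 = 1.693359
contact ratio ≈ 1.6934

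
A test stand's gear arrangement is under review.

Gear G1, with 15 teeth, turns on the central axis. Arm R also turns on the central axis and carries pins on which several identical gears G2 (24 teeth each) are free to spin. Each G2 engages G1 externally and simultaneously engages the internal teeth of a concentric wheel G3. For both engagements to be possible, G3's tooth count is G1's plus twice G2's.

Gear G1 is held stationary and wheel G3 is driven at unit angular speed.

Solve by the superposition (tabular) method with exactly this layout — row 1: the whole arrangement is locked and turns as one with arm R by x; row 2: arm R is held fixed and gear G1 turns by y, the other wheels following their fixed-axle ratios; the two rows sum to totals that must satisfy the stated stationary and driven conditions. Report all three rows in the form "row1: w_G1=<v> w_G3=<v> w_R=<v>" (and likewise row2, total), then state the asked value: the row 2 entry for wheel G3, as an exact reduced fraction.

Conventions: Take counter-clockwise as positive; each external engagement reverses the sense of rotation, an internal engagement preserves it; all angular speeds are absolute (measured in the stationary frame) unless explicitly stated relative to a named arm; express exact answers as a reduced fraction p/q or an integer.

row1: w_G1=21/26 w_G3=21/26 w_R=21/26
row2: w_G1=-21/26 w_G3=5/26 w_R=0
total: w_G1=0 w_G3=1 w_R=21/26
asked value: 5/26

topology: planetary set — G1 15T / G2 24T / G3 63T, arm = carrier (Willis)
row 1: whole set turns with the arm by x
row 2: sun turns y, ring = −(15/63)·y, arm 0
boundary: total ω_sun = x + y = 0 and total ω_ring = x − (15/63)·y = 1  ⇒  y = -21/26, x = 21/26
row 2 ring = −(15/63)·(-21/26) = 5/26
totals (row 1 + row 2): sun 21/26 + (-21/26) = 0, ring 21/26 + 5/26 = 1, arm 21/26 + 0 = 21/26
asked cell (row2, ring) = 5/26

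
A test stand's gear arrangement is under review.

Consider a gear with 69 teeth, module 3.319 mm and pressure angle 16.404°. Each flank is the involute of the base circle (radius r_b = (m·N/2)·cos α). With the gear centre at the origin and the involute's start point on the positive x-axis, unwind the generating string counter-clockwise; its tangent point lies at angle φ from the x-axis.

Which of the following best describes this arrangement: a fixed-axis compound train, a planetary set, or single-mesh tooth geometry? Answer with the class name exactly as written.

single-mesh tooth geometry

single-mesh involute tooth geometry (69T wheel at module 3.319)
classification: single-mesh tooth geometry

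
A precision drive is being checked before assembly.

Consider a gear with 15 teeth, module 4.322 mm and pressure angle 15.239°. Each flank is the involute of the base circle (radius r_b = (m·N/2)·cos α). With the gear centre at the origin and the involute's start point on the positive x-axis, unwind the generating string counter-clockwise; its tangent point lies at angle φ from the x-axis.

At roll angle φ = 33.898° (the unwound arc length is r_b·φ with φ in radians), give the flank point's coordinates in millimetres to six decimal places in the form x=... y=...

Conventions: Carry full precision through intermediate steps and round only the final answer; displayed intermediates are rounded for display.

x=36.279074 y=2.084275

topology: single-mesh involute geometry — m = 4.322, N = 15
pitch radius r_p = m·N/2 = 4.322·15/2 = 32.415000
base radius r_b = r_p·cos α = 32.415000·cos 15.239° = 31.275217
roll angle φ = 33.898° = 0.59163171 rad
x = r_b·(cos φ + φ·sin φ) = 36.279074
y = r_b·(sin φ − φ·cos φ) = 2.084275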